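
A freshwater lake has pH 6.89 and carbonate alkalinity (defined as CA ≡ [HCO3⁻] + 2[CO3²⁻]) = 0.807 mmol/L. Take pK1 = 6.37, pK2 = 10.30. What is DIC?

CA = [HCO3⁻] + 2[CO3²⁻] = (α₁ + 2α₂)·DIC
At pH 6.89: [H⁺]/K1 = 10^-0.52 = 0.30200, K2/[H⁺] = 10^-3.41 = 0.00038905
α₁ = 1/(1 + 0.30200 + 0.00038905) = 1/1.3024 = 0.7678; α₂ = α₁·K2/[H⁺] = 0.0002987
α₁ + 2α₂ = 0.7684
DIC = CA / (α₁ + 2α₂) = 0.807 / 0.7684 = 1.05 mmol/L

DIC = 1.05 mmol/L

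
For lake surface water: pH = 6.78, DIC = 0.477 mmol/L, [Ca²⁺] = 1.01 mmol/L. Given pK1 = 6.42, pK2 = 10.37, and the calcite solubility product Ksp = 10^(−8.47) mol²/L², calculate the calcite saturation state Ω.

Ω = 0.0254

α₂ = 1 / (1 + [H⁺]/K2 + [H⁺]²/(K1K2)) = 1 / (1 + 10^+3.59 + 10^+3.23)
   = 1 / (1 + 3890.5 + 1698.2) = 1/5589.7 = 0.0001789
[CO3²⁻] = α₂ × DIC = 0.0001789 × 0.477 = 8.534×10^-5 mmol/L = 0.08534 μmol/L
Ksp = 10^(−8.47) = 3.388×10^-9
Ω = [Ca²⁺][CO3²⁻]/Ksp = (1.01×10^-3)(8.534×10^-8) / 3.388×10^-9 = 0.0254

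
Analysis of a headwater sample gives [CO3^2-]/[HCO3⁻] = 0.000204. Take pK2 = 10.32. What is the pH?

From K2 = [H⁺][CO3^2-]/[HCO3⁻]:  pH = pK2 + log₁₀([CO3^2-]/[HCO3⁻])
log₁₀(0.000204) = -3.690
pH = 10.32 + (-3.690) = 6.63

pH = 6.63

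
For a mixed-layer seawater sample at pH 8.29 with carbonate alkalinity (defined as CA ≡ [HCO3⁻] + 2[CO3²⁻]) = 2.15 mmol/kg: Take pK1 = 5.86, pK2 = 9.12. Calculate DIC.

DIC = 1.91 mmol/kg

CA = [HCO3⁻] + 2[CO3²⁻] = (α₁ + 2α₂)·DIC
At pH 8.29: [H⁺]/K1 = 10^-2.43 = 0.0037154, K2/[H⁺] = 10^-0.83 = 0.14791
α₁ = 1/(1 + 0.0037154 + 0.14791) = 1/1.1516 = 0.8683; α₂ = α₁·K2/[H⁺] = 0.1284
α₁ + 2α₂ = 1.1252
DIC = CA / (α₁ + 2α₂) = 2.15 / 1.1252 = 1.91 mmol/kg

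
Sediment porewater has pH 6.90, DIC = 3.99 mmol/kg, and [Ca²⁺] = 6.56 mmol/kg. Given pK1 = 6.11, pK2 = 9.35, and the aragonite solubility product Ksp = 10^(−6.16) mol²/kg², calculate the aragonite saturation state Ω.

α₂ = 1 / (1 + [H⁺]/K2 + [H⁺]²/(K1K2)) = 1 / (1 + 10^+2.45 + 10^+1.66)
   = 1 / (1 + 281.84 + 45.709) = 1/328.55 = 0.003044
[CO3²⁻] = α₂ × DIC = 0.003044 × 3.99 = 0.01214 mmol/kg = 12.14 μmol/kg
Ksp = 10^(−6.16) = 6.918×10^-7
Ω = [Ca²⁺][CO3²⁻]/Ksp = (6.56×10^-3)(1.214×10^-5) / 6.918×10^-7 = 0.115

Ω = 0.115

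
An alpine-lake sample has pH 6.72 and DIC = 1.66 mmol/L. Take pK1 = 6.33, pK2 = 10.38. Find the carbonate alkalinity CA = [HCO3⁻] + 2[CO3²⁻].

CA = [HCO3⁻] + 2[CO3²⁻] = (α₁ + 2α₂)·DIC
At pH 6.72: [H⁺]/K1 = 10^-0.39 = 0.40738, K2/[H⁺] = 10^-3.66 = 0.00021878
α₁ = 1/(1 + 0.40738 + 0.00021878) = 1/1.4076 = 0.7104; α₂ = α₁·K2/[H⁺] = 0.0001554
α₁ + 2α₂ = 0.7107
CA = 0.7107 × 1.66 = 1.18 mmol/L

CA = 1.18 mmol/L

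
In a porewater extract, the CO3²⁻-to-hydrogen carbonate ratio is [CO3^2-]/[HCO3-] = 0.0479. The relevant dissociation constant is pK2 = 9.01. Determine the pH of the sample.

pH = 7.69

From K2 = [H⁺][CO3^2-]/[HCO3-]:  pH = pK2 + log₁₀([CO3^2-]/[HCO3-])
log₁₀(0.0479) = -1.320
pH = 9.01 + (-1.320) = 7.69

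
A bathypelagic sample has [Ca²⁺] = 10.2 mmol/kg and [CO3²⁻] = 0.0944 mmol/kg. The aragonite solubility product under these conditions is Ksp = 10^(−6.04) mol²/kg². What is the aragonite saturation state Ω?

Ω = 1.06

Ksp = 10^(−6.04) = 9.120×10^-7
Ω = [Ca²⁺][CO3²⁻]/Ksp = (10.2×10^-3)(0.0944×10^-3) / 9.120×10^-7 = 1.06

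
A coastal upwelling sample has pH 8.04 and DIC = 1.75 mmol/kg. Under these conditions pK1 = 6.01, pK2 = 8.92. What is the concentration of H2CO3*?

α₀ = 1 / (1 + K1/[H⁺] + K1K2/[H⁺]²) = 1 / (1 + 10^+2.03 + 10^+1.15)
   = 1 / (1 + 107.15 + 14.125) = 1/122.28 = 0.008178
[CO2*] = α₀ × DIC = 0.008178 × 1.75 = 0.0143 mmol/kg = 14.3 μmol/kg

[CO2*] = 14.3 μmol/kg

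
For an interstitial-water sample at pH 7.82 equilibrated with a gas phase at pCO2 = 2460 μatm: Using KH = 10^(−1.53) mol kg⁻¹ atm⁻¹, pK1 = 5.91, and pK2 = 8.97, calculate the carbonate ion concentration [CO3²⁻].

[CO3²⁻] = 0.418 mmol/kg

[CO2*] = KH · pCO2 = 10^(−1.53) × 2460×10^-6 = 7.260×10^-5 mol/kg
α₀ = 1/(1 + K1/[H⁺] + K1K2/[H⁺]²) = 1/(1 + 10^+1.91 + 10^+0.76) = 0.01136
DIC = [CO2*]/α₀ = 7.260×10^-5 / 0.01136 = 6.391 mmol/kg
[CO3²⁻] = α₂·DIC; α₂ = 0.06536, so [CO3²⁻] = 0.06536 × 6.391 = 0.418 mmol/kg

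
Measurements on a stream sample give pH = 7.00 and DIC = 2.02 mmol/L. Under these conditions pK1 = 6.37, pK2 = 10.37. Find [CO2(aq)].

[CO2*] = 0.383 mmol/L

α₀ = 1 / (1 + K1/[H⁺] + K1K2/[H⁺]²) = 1 / (1 + 10^+0.63 + 10^-2.74)
   = 1 / (1 + 4.2658 + 0.0018197) = 1/5.2676 = 0.1898
[CO2*] = α₀ × DIC = 0.1898 × 2.02 = 0.383 mmol/L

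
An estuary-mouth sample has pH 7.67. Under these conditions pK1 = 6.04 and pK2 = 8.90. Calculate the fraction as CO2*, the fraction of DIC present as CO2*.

α₀ = 0.0217

α₀ = 1 / (1 + K1/[H⁺] + K1K2/[H⁺]²) = 1 / (1 + 10^+1.63 + 10^+0.40)
   = 1 / (1 + 42.658 + 2.5119) = 1/46.170 = 0.02166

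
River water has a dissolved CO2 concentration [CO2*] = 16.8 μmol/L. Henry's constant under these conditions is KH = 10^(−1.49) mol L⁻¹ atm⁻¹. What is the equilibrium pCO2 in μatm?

pCO2 = 519 μatm

KH = 10^(−1.49) = 3.236×10^-2 mol L⁻¹ atm⁻¹
pCO2 = [CO2*]/KH = 16.8×10^-6 / 3.236×10^-2 = 5.19×10^-4 atm = 519 μatm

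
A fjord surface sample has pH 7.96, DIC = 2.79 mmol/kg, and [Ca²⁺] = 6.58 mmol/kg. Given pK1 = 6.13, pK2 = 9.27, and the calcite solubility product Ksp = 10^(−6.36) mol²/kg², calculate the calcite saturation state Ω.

Ω = 1.94

α₂ = 1 / (1 + [H⁺]/K2 + [H⁺]²/(K1K2)) = 1 / (1 + 10^+1.31 + 10^-0.52)
   = 1 / (1 + 20.417 + 0.30200) = 1/21.719 = 0.04604
[CO3²⁻] = α₂ × DIC = 0.04604 × 2.79 = 0.1285 mmol/kg
Ksp = 10^(−6.36) = 4.365×10^-7
Ω = [Ca²⁺][CO3²⁻]/Ksp = (6.58×10^-3)(1.285×10^-4) / 4.365×10^-7 = 1.94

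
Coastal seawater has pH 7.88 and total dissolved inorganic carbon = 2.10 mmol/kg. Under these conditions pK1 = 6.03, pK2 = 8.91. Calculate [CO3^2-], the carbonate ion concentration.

[CO3²⁻] = 0.177 mmol/kg

α₂ = 1 / (1 + [H⁺]/K2 + [H⁺]²/(K1K2)) = 1 / (1 + 10^+1.03 + 10^-0.82)
   = 1 / (1 + 10.715 + 0.15136) = 1/11.867 = 0.08427
[CO3²⁻] = α₂ × DIC = 0.08427 × 2.10 = 0.177 mmol/kg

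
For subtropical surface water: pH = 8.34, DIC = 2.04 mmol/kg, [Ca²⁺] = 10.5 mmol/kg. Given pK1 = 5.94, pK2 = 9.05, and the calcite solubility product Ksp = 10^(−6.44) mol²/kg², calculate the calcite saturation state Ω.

Ω = 9.59

α₂ = 1 / (1 + [H⁺]/K2 + [H⁺]²/(K1K2)) = 1 / (1 + 10^+0.71 + 10^-1.69)
   = 1 / (1 + 5.1286 + 0.020417) = 1/6.1490 = 0.1626
[CO3²⁻] = α₂ × DIC = 0.1626 × 2.04 = 0.3318 mmol/kg
Ksp = 10^(−6.44) = 3.631×10^-7
Ω = [Ca²⁺][CO3²⁻]/Ksp = (10.5×10^-3)(3.318×10^-4) / 3.631×10^-7 = 9.59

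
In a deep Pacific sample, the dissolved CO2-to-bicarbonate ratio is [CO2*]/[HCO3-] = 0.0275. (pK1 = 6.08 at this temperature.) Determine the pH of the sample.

pH = 7.64

From K1 = [H⁺][HCO3-]/[CO2*]:  pH = pK1 − log₁₀([CO2*]/[HCO3-])
log₁₀(0.0275) = -1.561
pH = 6.08 − (-1.561) = 7.64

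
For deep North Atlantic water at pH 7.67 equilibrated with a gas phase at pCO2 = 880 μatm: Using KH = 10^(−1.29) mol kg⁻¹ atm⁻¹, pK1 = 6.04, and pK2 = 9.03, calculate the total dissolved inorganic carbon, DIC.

[CO2*] = KH · pCO2 = 10^(−1.29) × 880×10^-6 = 4.513×10^-5 mol/kg
α₀ = 1/(1 + K1/[H⁺] + K1K2/[H⁺]²) = 1/(1 + 10^+1.63 + 10^+0.27) = 0.02197
DIC = [CO2*]/α₀ = 4.513×10^-5 / 0.02197 = 2.05 mmol/kg

DIC = 2.05 mmol/kg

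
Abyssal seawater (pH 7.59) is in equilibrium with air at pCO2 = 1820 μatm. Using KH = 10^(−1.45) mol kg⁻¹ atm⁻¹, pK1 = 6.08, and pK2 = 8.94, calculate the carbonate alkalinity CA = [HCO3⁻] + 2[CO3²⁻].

[CO2*] = KH · pCO2 = 10^(−1.45) × 1820×10^-6 = 6.458×10^-5 mol/kg
α₀ = 1/(1 + K1/[H⁺] + K1K2/[H⁺]²) = 1/(1 + 10^+1.51 + 10^+0.16) = 0.02873
DIC = [CO2*]/α₀ = 6.458×10^-5 / 0.02873 = 2.248 mmol/kg
CA = (α₁ + 2α₂)·DIC = (0.9297 + 2×0.04153) × 2.248 = 2.28 mmol/kg

CA = 2.28 mmol/kg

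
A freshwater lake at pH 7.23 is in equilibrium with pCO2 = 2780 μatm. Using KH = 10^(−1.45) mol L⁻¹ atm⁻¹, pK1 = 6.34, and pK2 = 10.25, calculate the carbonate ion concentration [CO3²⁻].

[CO2*] = KH · pCO2 = 10^(−1.45) × 2780×10^-6 = 9.864×10^-5 mol/L
α₀ = 1/(1 + K1/[H⁺] + K1K2/[H⁺]²) = 1/(1 + 10^+0.89 + 10^-2.13) = 0.1140
DIC = [CO2*]/α₀ = 9.864×10^-5 / 0.1140 = 0.8650 mmol/L
[CO3²⁻] = α₂·DIC; α₂ = 0.0008453, so [CO3²⁻] = 0.0008453 × 0.8650 = 0.000731 mmol/L = 0.731 μmol/L

[CO3²⁻] = 0.731 μmol/L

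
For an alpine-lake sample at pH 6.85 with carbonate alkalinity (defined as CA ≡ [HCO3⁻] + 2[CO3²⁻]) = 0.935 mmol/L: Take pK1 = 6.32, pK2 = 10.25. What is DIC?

CA = [HCO3⁻] + 2[CO3²⁻] = (α₁ + 2α₂)·DIC
At pH 6.85: [H⁺]/K1 = 10^-0.53 = 0.29512, K2/[H⁺] = 10^-3.40 = 0.00039811
α₁ = 1/(1 + 0.29512 + 0.00039811) = 1/1.2955 = 0.7719; α₂ = α₁·K2/[H⁺] = 0.0003073
α₁ + 2α₂ = 0.7725
DIC = CA / (α₁ + 2α₂) = 0.935 / 0.7725 = 1.21 mmol/L

DIC = 1.21 mmol/L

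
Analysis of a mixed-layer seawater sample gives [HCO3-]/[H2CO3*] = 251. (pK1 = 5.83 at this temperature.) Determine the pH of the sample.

pH = 8.23

From K1 = [H⁺][HCO3-]/[H2CO3*]:  pH = pK1 + log₁₀([HCO3-]/[H2CO3*])
log₁₀(251) = +2.400
pH = 5.83 + (+2.400) = 8.23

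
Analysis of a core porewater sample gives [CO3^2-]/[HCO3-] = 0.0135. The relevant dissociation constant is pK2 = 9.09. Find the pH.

From K2 = [H⁺][CO3^2-]/[HCO3-]:  pH = pK2 + log₁₀([CO3^2-]/[HCO3-])
log₁₀(0.0135) = -1.870
pH = 9.09 + (-1.870) = 7.22

pH = 7.22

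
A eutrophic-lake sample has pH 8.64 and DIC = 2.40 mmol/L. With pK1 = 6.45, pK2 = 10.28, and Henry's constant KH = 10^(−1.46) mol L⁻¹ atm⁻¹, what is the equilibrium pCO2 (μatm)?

pCO2 = 434 μatm

α₀ = 1 / (1 + K1/[H⁺] + K1K2/[H⁺]²) = 1 / (1 + 10^+2.19 + 10^+0.55)
   = 1 / (1 + 154.88 + 3.5481) = 1/159.43 = 0.006272
[CO2*] = α₀ × DIC = 0.006272 × 2.40 = 0.01505 mmol/L = 15.05 μmol/L
pCO2 = [CO2*]/KH = 1.505×10^-5 / 3.467×10^-2 = 434 μatm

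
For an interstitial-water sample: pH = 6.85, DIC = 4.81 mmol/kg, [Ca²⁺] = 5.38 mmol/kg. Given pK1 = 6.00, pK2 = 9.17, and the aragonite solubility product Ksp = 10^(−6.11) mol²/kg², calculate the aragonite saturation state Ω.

α₂ = 1 / (1 + [H⁺]/K2 + [H⁺]²/(K1K2)) = 1 / (1 + 10^+2.32 + 10^+1.47)
   = 1 / (1 + 208.93 + 29.512) = 1/239.44 = 0.004176
[CO3²⁻] = α₂ × DIC = 0.004176 × 4.81 = 0.02009 mmol/kg
Ksp = 10^(−6.11) = 7.762×10^-7
Ω = [Ca²⁺][CO3²⁻]/Ksp = (5.38×10^-3)(2.009×10^-5) / 7.762×10^-7 = 0.139

Ω = 0.139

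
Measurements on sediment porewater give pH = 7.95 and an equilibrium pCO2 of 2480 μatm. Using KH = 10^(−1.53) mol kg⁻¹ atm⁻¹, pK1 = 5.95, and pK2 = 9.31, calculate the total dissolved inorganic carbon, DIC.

DIC = 7.71 mmol/kg

[CO2*] = KH · pCO2 = 10^(−1.53) × 2480×10^-6 = 7.319×10^-5 mol/kg
α₀ = 1/(1 + K1/[H⁺] + K1K2/[H⁺]²) = 1/(1 + 10^+2.00 + 10^+0.64) = 0.009491
DIC = [CO2*]/α₀ = 7.319×10^-5 / 0.009491 = 7.71 mmol/kg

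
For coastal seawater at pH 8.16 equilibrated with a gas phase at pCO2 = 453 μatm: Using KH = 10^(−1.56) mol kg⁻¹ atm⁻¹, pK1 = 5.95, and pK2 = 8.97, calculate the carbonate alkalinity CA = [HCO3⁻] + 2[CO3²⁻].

CA = 2.65 mmol/kg

[CO2*] = KH · pCO2 = 10^(−1.56) × 453×10^-6 = 1.248×10^-5 mol/kg
α₀ = 1/(1 + K1/[H⁺] + K1K2/[H⁺]²) = 1/(1 + 10^+2.21 + 10^+1.40) = 0.005311
DIC = [CO2*]/α₀ = 1.248×10^-5 / 0.005311 = 2.349 mmol/kg
CA = (α₁ + 2α₂)·DIC = (0.8613 + 2×0.1334) × 2.349 = 2.65 mmol/kg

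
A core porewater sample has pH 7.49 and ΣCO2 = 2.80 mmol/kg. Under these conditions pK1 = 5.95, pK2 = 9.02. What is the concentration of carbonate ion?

[CO3²⁻] = 0.0781 mmol/kg

α₂ = 1 / (1 + [H⁺]/K2 + [H⁺]²/(K1K2)) = 1 / (1 + 10^+1.53 + 10^-0.01)
   = 1 / (1 + 33.884 + 0.97724) = 1/35.862 = 0.02788
[CO3²⁻] = α₂ × DIC = 0.02788 × 2.80 = 0.0781 mmol/kg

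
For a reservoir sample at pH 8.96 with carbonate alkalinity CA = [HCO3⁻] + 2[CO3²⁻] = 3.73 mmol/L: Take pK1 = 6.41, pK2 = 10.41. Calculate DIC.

CA = [HCO3⁻] + 2[CO3²⁻] = (α₁ + 2α₂)·DIC
At pH 8.96: [H⁺]/K1 = 10^-2.55 = 0.0028184, K2/[H⁺] = 10^-1.45 = 0.035481
α₁ = 1/(1 + 0.0028184 + 0.035481) = 1/1.0383 = 0.9631; α₂ = α₁·K2/[H⁺] = 0.03417
α₁ + 2α₂ = 1.0315
DIC = CA / (α₁ + 2α₂) = 3.73 / 1.0315 = 3.62 mmol/L

DIC = 3.62 mmol/L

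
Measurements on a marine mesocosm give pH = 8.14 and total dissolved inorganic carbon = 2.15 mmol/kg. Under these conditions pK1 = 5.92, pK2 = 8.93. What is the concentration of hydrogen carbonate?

α₁ = 1 / (1 + [H⁺]/K1 + K2/[H⁺]) = 1 / (1 + 10^-2.22 + 10^-0.79)
   = 1 / (1 + 0.0060256 + 0.16218) = 1/1.1682 = 0.8560
[HCO3⁻] = α₁ × DIC = 0.8560 × 2.15 = 1.84 mmol/kg

[HCO3⁻] = 1.84 mmol/kg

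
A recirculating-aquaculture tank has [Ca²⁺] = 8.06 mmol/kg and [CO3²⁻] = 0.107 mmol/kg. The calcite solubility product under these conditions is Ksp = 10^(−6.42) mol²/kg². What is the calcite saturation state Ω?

Ω = 2.27

Ksp = 10^(−6.42) = 3.802×10^-7
Ω = [Ca²⁺][CO3²⁻]/Ksp = (8.06×10^-3)(0.107×10^-3) / 3.802×10^-7 = 2.27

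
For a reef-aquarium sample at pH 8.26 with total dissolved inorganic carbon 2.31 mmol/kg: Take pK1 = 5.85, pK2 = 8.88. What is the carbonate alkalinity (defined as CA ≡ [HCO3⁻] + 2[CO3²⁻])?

CA = [HCO3⁻] + 2[CO3²⁻] = (α₁ + 2α₂)·DIC
At pH 8.26: [H⁺]/K1 = 10^-2.41 = 0.0038905, K2/[H⁺] = 10^-0.62 = 0.23988
α₁ = 1/(1 + 0.0038905 + 0.23988) = 1/1.2438 = 0.8040; α₂ = α₁·K2/[H⁺] = 0.1929
α₁ + 2α₂ = 1.1897
CA = 1.1897 × 2.31 = 2.75 mmol/kg

CA = 2.75 mmol/kg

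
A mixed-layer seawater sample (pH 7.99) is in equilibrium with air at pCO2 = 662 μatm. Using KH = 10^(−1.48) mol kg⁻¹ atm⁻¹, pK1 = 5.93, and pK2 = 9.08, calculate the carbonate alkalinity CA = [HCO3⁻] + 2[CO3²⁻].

CA = 2.93 mmol/kg

[CO2*] = KH · pCO2 = 10^(−1.48) × 662×10^-6 = 2.192×10^-5 mol/kg
α₀ = 1/(1 + K1/[H⁺] + K1K2/[H⁺]²) = 1/(1 + 10^+2.06 + 10^+0.97) = 0.007991
DIC = [CO2*]/α₀ = 2.192×10^-5 / 0.007991 = 2.743 mmol/kg
CA = (α₁ + 2α₂)·DIC = (0.9174 + 2×0.07457) × 2.743 = 2.93 mmol/kg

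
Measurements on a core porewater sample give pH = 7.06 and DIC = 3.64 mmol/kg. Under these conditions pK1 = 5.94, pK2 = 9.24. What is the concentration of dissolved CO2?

α₀ = 1 / (1 + K1/[H⁺] + K1K2/[H⁺]²) = 1 / (1 + 10^+1.12 + 10^-1.06)
   = 1 / (1 + 13.183 + 0.087096) = 1/14.270 = 0.07008
[CO2*] = α₀ × DIC = 0.07008 × 3.64 = 0.255 mmol/kg

[CO2*] = 0.255 mmol/kg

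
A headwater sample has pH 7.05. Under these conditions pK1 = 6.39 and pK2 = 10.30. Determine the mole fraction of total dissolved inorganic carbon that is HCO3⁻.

α₁ = 1 / (1 + [H⁺]/K1 + K2/[H⁺]) = 1 / (1 + 10^-0.66 + 10^-3.25)
   = 1 / (1 + 0.21878 + 0.00056234) = 1/1.2193 = 0.8201

α₁ = 0.820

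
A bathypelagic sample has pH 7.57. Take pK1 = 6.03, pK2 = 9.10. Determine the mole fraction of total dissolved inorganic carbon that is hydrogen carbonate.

α₁ = 0.945

α₁ = 1 / (1 + [H⁺]/K1 + K2/[H⁺]) = 1 / (1 + 10^-1.54 + 10^-1.53)
   = 1 / (1 + 0.028840 + 0.029512) = 1/1.0584 = 0.9449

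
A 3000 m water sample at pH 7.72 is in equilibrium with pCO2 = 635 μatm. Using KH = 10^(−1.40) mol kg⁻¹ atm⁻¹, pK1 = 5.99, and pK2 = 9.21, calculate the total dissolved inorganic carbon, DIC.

[CO2*] = KH · pCO2 = 10^(−1.40) × 635×10^-6 = 2.528×10^-5 mol/kg
α₀ = 1/(1 + K1/[H⁺] + K1K2/[H⁺]²) = 1/(1 + 10^+1.73 + 10^+0.24) = 0.01772
DIC = [CO2*]/α₀ = 2.528×10^-5 / 0.01772 = 1.43 mmol/kg

DIC = 1.43 mmol/kg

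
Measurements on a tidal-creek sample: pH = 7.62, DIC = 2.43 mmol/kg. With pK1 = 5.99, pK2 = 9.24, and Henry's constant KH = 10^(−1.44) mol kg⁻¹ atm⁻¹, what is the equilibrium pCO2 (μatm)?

pCO2 = 1500 μatm

α₀ = 1 / (1 + K1/[H⁺] + K1K2/[H⁺]²) = 1 / (1 + 10^+1.63 + 10^+0.01)
   = 1 / (1 + 42.658 + 1.0233) = 1/44.681 = 0.02238
[CO2*] = α₀ × DIC = 0.02238 × 2.43 = 0.05439 mmol/kg
pCO2 = [CO2*]/KH = 5.439×10^-5 / 3.631×10^-2 = 1500 μatm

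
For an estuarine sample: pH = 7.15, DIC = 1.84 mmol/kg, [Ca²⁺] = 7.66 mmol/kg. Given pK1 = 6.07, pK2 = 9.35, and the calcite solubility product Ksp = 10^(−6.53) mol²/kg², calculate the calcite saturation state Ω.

Ω = 0.277

α₂ = 1 / (1 + [H⁺]/K2 + [H⁺]²/(K1K2)) = 1 / (1 + 10^+2.20 + 10^+1.12)
   = 1 / (1 + 158.49 + 13.183) = 1/172.67 = 0.005791
[CO3²⁻] = α₂ × DIC = 0.005791 × 1.84 = 0.01066 mmol/kg = 10.66 μmol/kg
Ksp = 10^(−6.53) = 2.951×10^-7
Ω = [Ca²⁺][CO3²⁻]/Ksp = (7.66×10^-3)(1.066×10^-5) / 2.951×10^-7 = 0.277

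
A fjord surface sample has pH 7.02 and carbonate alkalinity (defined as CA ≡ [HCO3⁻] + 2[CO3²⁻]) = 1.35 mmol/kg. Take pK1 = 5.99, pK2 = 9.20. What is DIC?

DIC = 1.47 mmol/kg

CA = [HCO3⁻] + 2[CO3²⁻] = (α₁ + 2α₂)·DIC
At pH 7.02: [H⁺]/K1 = 10^-1.03 = 0.093325, K2/[H⁺] = 10^-2.18 = 0.0066069
α₁ = 1/(1 + 0.093325 + 0.0066069) = 1/1.0999 = 0.9091; α₂ = α₁·K2/[H⁺] = 0.006007
α₁ + 2α₂ = 0.9212
DIC = CA / (α₁ + 2α₂) = 1.35 / 0.9212 = 1.47 mmol/kg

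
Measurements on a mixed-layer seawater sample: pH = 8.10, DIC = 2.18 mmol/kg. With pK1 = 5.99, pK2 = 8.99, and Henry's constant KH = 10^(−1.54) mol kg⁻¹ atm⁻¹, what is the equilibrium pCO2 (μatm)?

pCO2 = 516 μatm

α₀ = 1 / (1 + K1/[H⁺] + K1K2/[H⁺]²) = 1 / (1 + 10^+2.11 + 10^+1.22)
   = 1 / (1 + 128.82 + 16.596) = 1/146.42 = 0.006830
[CO2*] = α₀ × DIC = 0.006830 × 2.18 = 0.01489 mmol/kg = 14.89 μmol/kg
pCO2 = [CO2*]/KH = 1.489×10^-5 / 2.884×10^-2 = 516 μatm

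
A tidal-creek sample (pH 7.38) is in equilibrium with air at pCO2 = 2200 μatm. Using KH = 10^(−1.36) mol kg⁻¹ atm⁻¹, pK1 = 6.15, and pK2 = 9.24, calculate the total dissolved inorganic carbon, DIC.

DIC = 1.75 mmol/kg

[CO2*] = KH · pCO2 = 10^(−1.36) × 2200×10^-6 = 9.603×10^-5 mol/kg
α₀ = 1/(1 + K1/[H⁺] + K1K2/[H⁺]²) = 1/(1 + 10^+1.23 + 10^-0.63) = 0.05489
DIC = [CO2*]/α₀ = 9.603×10^-5 / 0.05489 = 1.75 mmol/kg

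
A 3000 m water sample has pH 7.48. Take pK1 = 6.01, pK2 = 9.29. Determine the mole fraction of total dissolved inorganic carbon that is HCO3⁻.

α₁ = 0.953

α₁ = 1 / (1 + [H⁺]/K1 + K2/[H⁺]) = 1 / (1 + 10^-1.47 + 10^-1.81)
   = 1 / (1 + 0.033884 + 0.015488) = 1/1.0494 = 0.9530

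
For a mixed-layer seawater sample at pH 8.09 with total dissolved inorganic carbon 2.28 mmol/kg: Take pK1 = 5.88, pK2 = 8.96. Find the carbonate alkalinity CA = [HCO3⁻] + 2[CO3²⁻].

CA = 2.54 mmol/kg

CA = [HCO3⁻] + 2[CO3²⁻] = (α₁ + 2α₂)·DIC
At pH 8.09: [H⁺]/K1 = 10^-2.21 = 0.0061660, K2/[H⁺] = 10^-0.87 = 0.13490
α₁ = 1/(1 + 0.0061660 + 0.13490) = 1/1.1411 = 0.8764; α₂ = α₁·K2/[H⁺] = 0.1182
α₁ + 2α₂ = 1.1128
CA = 1.1128 × 2.28 = 2.54 mmol/kg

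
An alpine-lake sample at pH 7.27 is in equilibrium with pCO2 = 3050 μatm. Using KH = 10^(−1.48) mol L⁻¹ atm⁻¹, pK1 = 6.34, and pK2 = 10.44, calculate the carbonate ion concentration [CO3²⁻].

[CO3²⁻] = 0.581 μmol/L

[CO2*] = KH · pCO2 = 10^(−1.48) × 3050×10^-6 = 1.010×10^-4 mol/L
α₀ = 1/(1 + K1/[H⁺] + K1K2/[H⁺]²) = 1/(1 + 10^+0.93 + 10^-2.24) = 0.1051
DIC = [CO2*]/α₀ = 1.010×10^-4 / 0.1051 = 0.9612 mmol/L
[CO3²⁻] = α₂·DIC; α₂ = 0.0006046, so [CO3²⁻] = 0.0006046 × 0.9612 = 0.000581 mmol/L = 0.581 μmol/L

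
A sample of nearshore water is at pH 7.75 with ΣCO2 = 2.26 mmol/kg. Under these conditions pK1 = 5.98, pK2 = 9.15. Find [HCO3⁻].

α₁ = 1 / (1 + [H⁺]/K1 + K2/[H⁺]) = 1 / (1 + 10^-1.77 + 10^-1.40)
   = 1 / (1 + 0.016982 + 0.039811) = 1/1.0568 = 0.9463
[HCO3⁻] = α₁ × DIC = 0.9463 × 2.26 = 2.14 mmol/kg

[HCO3⁻] = 2.14 mmol/kg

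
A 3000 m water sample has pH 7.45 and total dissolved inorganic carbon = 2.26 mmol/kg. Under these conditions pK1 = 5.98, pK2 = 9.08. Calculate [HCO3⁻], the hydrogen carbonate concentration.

α₁ = 1 / (1 + [H⁺]/K1 + K2/[H⁺]) = 1 / (1 + 10^-1.47 + 10^-1.63)
   = 1 / (1 + 0.033884 + 0.023442) = 1/1.0573 = 0.9458
[HCO3⁻] = α₁ × DIC = 0.9458 × 2.26 = 2.14 mmol/kg

[HCO3⁻] = 2.14 mmol/kg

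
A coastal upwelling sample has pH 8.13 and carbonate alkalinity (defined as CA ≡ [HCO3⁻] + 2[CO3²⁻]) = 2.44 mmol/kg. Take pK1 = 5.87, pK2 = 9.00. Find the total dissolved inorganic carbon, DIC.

CA = [HCO3⁻] + 2[CO3²⁻] = (α₁ + 2α₂)·DIC
At pH 8.13: [H⁺]/K1 = 10^-2.26 = 0.0054954, K2/[H⁺] = 10^-0.87 = 0.13490
α₁ = 1/(1 + 0.0054954 + 0.13490) = 1/1.1404 = 0.8769; α₂ = α₁·K2/[H⁺] = 0.1183
α₁ + 2α₂ = 1.1135
DIC = CA / (α₁ + 2α₂) = 2.44 / 1.1135 = 2.19 mmol/kg

DIC = 2.19 mmol/kg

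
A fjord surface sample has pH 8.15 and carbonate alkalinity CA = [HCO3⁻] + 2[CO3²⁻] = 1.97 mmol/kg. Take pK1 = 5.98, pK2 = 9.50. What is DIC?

DIC = 1.90 mmol/kg

CA = [HCO3⁻] + 2[CO3²⁻] = (α₁ + 2α₂)·DIC
At pH 8.15: [H⁺]/K1 = 10^-2.17 = 0.0067608, K2/[H⁺] = 10^-1.35 = 0.044668
α₁ = 1/(1 + 0.0067608 + 0.044668) = 1/1.0514 = 0.9511; α₂ = α₁·K2/[H⁺] = 0.04248
α₁ + 2α₂ = 1.0361
DIC = CA / (α₁ + 2α₂) = 1.97 / 1.0361 = 1.90 mmol/kg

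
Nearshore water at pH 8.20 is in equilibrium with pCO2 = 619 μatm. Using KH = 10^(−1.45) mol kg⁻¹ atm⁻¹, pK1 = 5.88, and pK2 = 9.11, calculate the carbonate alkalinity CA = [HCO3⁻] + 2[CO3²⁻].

CA = 5.72 mmol/kg

[CO2*] = KH · pCO2 = 10^(−1.45) × 619×10^-6 = 2.196×10^-5 mol/kg
α₀ = 1/(1 + K1/[H⁺] + K1K2/[H⁺]²) = 1/(1 + 10^+2.32 + 10^+1.41) = 0.004244
DIC = [CO2*]/α₀ = 2.196×10^-5 / 0.004244 = 5.175 mmol/kg
CA = (α₁ + 2α₂)·DIC = (0.8867 + 2×0.1091) × 5.175 = 5.72 mmol/kg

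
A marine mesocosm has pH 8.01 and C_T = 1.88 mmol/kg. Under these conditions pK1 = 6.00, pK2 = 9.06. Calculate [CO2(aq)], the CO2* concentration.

α₀ = 1 / (1 + K1/[H⁺] + K1K2/[H⁺]²) = 1 / (1 + 10^+2.01 + 10^+0.96)
   = 1 / (1 + 102.33 + 9.1201) = 1/112.45 = 0.008893
[CO2*] = α₀ × DIC = 0.008893 × 1.88 = 0.0167 mmol/kg = 16.7 μmol/kg

[CO2*] = 16.7 μmol/kg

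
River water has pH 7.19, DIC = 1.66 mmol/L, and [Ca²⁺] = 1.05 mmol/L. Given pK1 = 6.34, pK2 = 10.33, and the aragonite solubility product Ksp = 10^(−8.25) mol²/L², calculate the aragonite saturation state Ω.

Ω = 0.197

α₂ = 1 / (1 + [H⁺]/K2 + [H⁺]²/(K1K2)) = 1 / (1 + 10^+3.14 + 10^+2.29)
   = 1 / (1 + 1380.4 + 194.98) = 1/1576.4 = 0.0006344
[CO3²⁻] = α₂ × DIC = 0.0006344 × 1.66 = 0.001053 mmol/L = 1.053 μmol/L
Ksp = 10^(−8.25) = 5.623×10^-9
Ω = [Ca²⁺][CO3²⁻]/Ksp = (1.05×10^-3)(1.053×10^-6) / 5.623×10^-9 = 0.197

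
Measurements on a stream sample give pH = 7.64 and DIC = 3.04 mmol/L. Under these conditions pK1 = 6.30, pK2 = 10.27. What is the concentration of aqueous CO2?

α₀ = 1 / (1 + K1/[H⁺] + K1K2/[H⁺]²) = 1 / (1 + 10^+1.34 + 10^-1.29)
   = 1 / (1 + 21.878 + 0.051286) = 1/22.929 = 0.04361
[CO2*] = α₀ × DIC = 0.04361 × 3.04 = 0.133 mmol/L

[CO2*] = 0.133 mmol/L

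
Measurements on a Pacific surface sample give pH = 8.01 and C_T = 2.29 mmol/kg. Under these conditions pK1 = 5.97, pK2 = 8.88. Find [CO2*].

[CO2*] = 18.3 μmol/kg

α₀ = 1 / (1 + K1/[H⁺] + K1K2/[H⁺]²) = 1 / (1 + 10^+2.04 + 10^+1.17)
   = 1 / (1 + 109.65 + 14.791) = 1/125.44 = 0.007972
[CO2*] = α₀ × DIC = 0.007972 × 2.29 = 0.0183 mmol/kg = 18.3 μmol/kg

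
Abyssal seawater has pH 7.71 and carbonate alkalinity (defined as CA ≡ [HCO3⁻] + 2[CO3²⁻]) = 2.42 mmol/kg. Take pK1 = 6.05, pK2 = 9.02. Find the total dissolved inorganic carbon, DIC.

CA = [HCO3⁻] + 2[CO3²⁻] = (α₁ + 2α₂)·DIC
At pH 7.71: [H⁺]/K1 = 10^-1.66 = 0.021878, K2/[H⁺] = 10^-1.31 = 0.048978
α₁ = 1/(1 + 0.021878 + 0.048978) = 1/1.0709 = 0.9338; α₂ = α₁·K2/[H⁺] = 0.04574
α₁ + 2α₂ = 1.0253
DIC = CA / (α₁ + 2α₂) = 2.42 / 1.0253 = 2.36 mmol/kg

DIC = 2.36 mmol/kg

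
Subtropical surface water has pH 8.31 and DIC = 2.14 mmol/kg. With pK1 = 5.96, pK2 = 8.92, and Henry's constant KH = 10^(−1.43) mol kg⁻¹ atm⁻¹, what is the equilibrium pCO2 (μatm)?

pCO2 = 206 μatm

α₀ = 1 / (1 + K1/[H⁺] + K1K2/[H⁺]²) = 1 / (1 + 10^+2.35 + 10^+1.74)
   = 1 / (1 + 223.87 + 54.954) = 1/279.83 = 0.003574
[CO2*] = α₀ × DIC = 0.003574 × 2.14 = 0.007648 mmol/kg = 7.648 μmol/kg
pCO2 = [CO2*]/KH = 7.648×10^-6 / 3.715×10^-2 = 206 μatm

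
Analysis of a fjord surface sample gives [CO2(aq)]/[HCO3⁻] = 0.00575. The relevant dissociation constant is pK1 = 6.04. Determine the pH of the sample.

pH = 8.28

From K1 = [H⁺][HCO3⁻]/[CO2(aq)]:  pH = pK1 − log₁₀([CO2(aq)]/[HCO3⁻])
log₁₀(0.00575) = -2.240
pH = 6.04 − (-2.240) = 8.28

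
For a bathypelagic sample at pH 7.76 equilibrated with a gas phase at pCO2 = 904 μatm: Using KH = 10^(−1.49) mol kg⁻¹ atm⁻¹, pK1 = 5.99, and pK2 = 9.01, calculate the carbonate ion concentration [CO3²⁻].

[CO3²⁻] = 0.0969 mmol/kg

[CO2*] = KH · pCO2 = 10^(−1.49) × 904×10^-6 = 2.925×10^-5 mol/kg
α₀ = 1/(1 + K1/[H⁺] + K1K2/[H⁺]²) = 1/(1 + 10^+1.77 + 10^+0.52) = 0.01582
DIC = [CO2*]/α₀ = 2.925×10^-5 / 0.01582 = 1.849 mmol/kg
[CO3²⁻] = α₂·DIC; α₂ = 0.05240, so [CO3²⁻] = 0.05240 × 1.849 = 0.0969 mmol/kg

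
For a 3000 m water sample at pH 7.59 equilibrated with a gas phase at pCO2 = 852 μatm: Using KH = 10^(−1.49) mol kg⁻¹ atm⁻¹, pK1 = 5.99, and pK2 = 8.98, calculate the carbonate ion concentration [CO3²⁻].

[CO2*] = KH · pCO2 = 10^(−1.49) × 852×10^-6 = 2.757×10^-5 mol/kg
α₀ = 1/(1 + K1/[H⁺] + K1K2/[H⁺]²) = 1/(1 + 10^+1.60 + 10^+0.21) = 0.02357
DIC = [CO2*]/α₀ = 2.757×10^-5 / 0.02357 = 1.170 mmol/kg
[CO3²⁻] = α₂·DIC; α₂ = 0.03822, so [CO3²⁻] = 0.03822 × 1.170 = 0.0447 mmol/kg

[CO3²⁻] = 0.0447 mmol/kg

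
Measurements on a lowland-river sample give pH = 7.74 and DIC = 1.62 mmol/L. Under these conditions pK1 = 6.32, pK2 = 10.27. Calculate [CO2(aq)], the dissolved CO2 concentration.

[CO2*] = 0.0592 mmol/L

α₀ = 1 / (1 + K1/[H⁺] + K1K2/[H⁺]²) = 1 / (1 + 10^+1.42 + 10^-1.11)
   = 1 / (1 + 26.303 + 0.077625) = 1/27.380 = 0.03652
[CO2*] = α₀ × DIC = 0.03652 × 1.62 = 0.0592 mmol/L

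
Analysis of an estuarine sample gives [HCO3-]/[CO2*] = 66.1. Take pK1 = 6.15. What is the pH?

pH = 7.97

From K1 = [H⁺][HCO3-]/[CO2*]:  pH = pK1 + log₁₀([HCO3-]/[CO2*])
log₁₀(66.1) = +1.820
pH = 6.15 + (+1.820) = 7.97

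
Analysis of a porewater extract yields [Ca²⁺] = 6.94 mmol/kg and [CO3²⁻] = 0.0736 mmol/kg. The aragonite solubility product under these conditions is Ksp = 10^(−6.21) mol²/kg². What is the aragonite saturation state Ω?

Ksp = 10^(−6.21) = 6.166×10^-7
Ω = [Ca²⁺][CO3²⁻]/Ksp = (6.94×10^-3)(0.0736×10^-3) / 6.166×10^-7 = 0.828

Ω = 0.828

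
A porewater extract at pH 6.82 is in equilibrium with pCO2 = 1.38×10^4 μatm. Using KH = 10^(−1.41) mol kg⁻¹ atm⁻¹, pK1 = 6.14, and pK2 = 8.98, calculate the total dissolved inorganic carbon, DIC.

DIC = 3.12 mmol/kg

[CO2*] = KH · pCO2 = 10^(−1.41) × 1.38×10^4×10^-6 = 5.369×10^-4 mol/kg
α₀ = 1/(1 + K1/[H⁺] + K1K2/[H⁺]²) = 1/(1 + 10^+0.68 + 10^-1.48) = 0.1718
DIC = [CO2*]/α₀ = 5.369×10^-4 / 0.1718 = 3.12 mmol/kg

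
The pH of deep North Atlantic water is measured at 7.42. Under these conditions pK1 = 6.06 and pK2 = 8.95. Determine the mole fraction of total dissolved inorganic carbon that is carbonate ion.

α₂ = 1 / (1 + [H⁺]/K2 + [H⁺]²/(K1K2)) = 1 / (1 + 10^+1.53 + 10^+0.17)
   = 1 / (1 + 33.884 + 1.4791) = 1/36.364 = 0.02750

α₂ = 0.0275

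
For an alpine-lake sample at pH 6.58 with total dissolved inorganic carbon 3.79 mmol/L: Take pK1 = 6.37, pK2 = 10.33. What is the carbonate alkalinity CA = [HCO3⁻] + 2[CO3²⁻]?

CA = 2.35 mmol/L

CA = [HCO3⁻] + 2[CO3²⁻] = (α₁ + 2α₂)·DIC
At pH 6.58: [H⁺]/K1 = 10^-0.21 = 0.61660, K2/[H⁺] = 10^-3.75 = 0.00017783
α₁ = 1/(1 + 0.61660 + 0.00017783) = 1/1.6168 = 0.6185; α₂ = α₁·K2/[H⁺] = 0.0001100
α₁ + 2α₂ = 0.6187
CA = 0.6187 × 3.79 = 2.35 mmol/L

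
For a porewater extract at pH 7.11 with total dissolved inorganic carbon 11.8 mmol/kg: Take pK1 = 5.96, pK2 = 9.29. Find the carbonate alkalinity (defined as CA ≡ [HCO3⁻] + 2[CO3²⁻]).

CA = 11.1 mmol/kg

CA = [HCO3⁻] + 2[CO3²⁻] = (α₁ + 2α₂)·DIC
At pH 7.11: [H⁺]/K1 = 10^-1.15 = 0.070795, K2/[H⁺] = 10^-2.18 = 0.0066069
α₁ = 1/(1 + 0.070795 + 0.0066069) = 1/1.0774 = 0.9282; α₂ = α₁·K2/[H⁺] = 0.006132
α₁ + 2α₂ = 0.9404
CA = 0.9404 × 11.8 = 11.1 mmol/kg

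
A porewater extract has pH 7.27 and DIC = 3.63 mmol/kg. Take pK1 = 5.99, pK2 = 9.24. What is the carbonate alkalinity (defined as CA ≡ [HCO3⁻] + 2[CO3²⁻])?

CA = 3.49 mmol/kg

CA = [HCO3⁻] + 2[CO3²⁻] = (α₁ + 2α₂)·DIC
At pH 7.27: [H⁺]/K1 = 10^-1.28 = 0.052481, K2/[H⁺] = 10^-1.97 = 0.010715
α₁ = 1/(1 + 0.052481 + 0.010715) = 1/1.0632 = 0.9406; α₂ = α₁·K2/[H⁺] = 0.01008
α₁ + 2α₂ = 0.9607
CA = 0.9607 × 3.63 = 3.49 mmol/kg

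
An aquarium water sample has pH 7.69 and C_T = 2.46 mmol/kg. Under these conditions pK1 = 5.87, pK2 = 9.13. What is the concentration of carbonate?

[CO3²⁻] = 0.0849 mmol/kg

α₂ = 1 / (1 + [H⁺]/K2 + [H⁺]²/(K1K2)) = 1 / (1 + 10^+1.44 + 10^-0.38)
   = 1 / (1 + 27.542 + 0.41687) = 1/28.959 = 0.03453
[CO3²⁻] = α₂ × DIC = 0.03453 × 2.46 = 0.0849 mmol/kg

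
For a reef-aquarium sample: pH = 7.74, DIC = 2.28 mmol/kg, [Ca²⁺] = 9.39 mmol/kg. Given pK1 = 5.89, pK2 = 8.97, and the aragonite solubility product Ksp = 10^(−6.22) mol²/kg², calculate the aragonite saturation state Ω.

α₂ = 1 / (1 + [H⁺]/K2 + [H⁺]²/(K1K2)) = 1 / (1 + 10^+1.23 + 10^-0.62)
   = 1 / (1 + 16.982 + 0.23988) = 1/18.222 = 0.05488
[CO3²⁻] = α₂ × DIC = 0.05488 × 2.28 = 0.1251 mmol/kg
Ksp = 10^(−6.22) = 6.026×10^-7
Ω = [Ca²⁺][CO3²⁻]/Ksp = (9.39×10^-3)(1.251×10^-4) / 6.026×10^-7 = 1.95

Ω = 1.95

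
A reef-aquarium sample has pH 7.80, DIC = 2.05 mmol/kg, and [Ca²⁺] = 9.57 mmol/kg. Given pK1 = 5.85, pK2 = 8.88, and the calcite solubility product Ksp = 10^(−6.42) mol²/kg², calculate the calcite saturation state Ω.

Ω = 3.92

α₂ = 1 / (1 + [H⁺]/K2 + [H⁺]²/(K1K2)) = 1 / (1 + 10^+1.08 + 10^-0.87)
   = 1 / (1 + 12.023 + 0.13490) = 1/13.158 = 0.07600
[CO3²⁻] = α₂ × DIC = 0.07600 × 2.05 = 0.1558 mmol/kg
Ksp = 10^(−6.42) = 3.802×10^-7
Ω = [Ca²⁺][CO3²⁻]/Ksp = (9.57×10^-3)(1.558×10^-4) / 3.802×10^-7 = 3.92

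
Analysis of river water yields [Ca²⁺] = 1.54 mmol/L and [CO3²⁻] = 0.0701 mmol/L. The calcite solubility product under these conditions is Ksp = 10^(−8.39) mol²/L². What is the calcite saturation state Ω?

Ω = 26.5

Ksp = 10^(−8.39) = 4.074×10^-9
Ω = [Ca²⁺][CO3²⁻]/Ksp = (1.54×10^-3)(0.0701×10^-3) / 4.074×10^-9 = 26.5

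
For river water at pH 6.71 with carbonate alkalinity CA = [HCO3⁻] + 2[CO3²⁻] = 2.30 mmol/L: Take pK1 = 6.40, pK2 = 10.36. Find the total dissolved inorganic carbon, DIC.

CA = [HCO3⁻] + 2[CO3²⁻] = (α₁ + 2α₂)·DIC
At pH 6.71: [H⁺]/K1 = 10^-0.31 = 0.48978, K2/[H⁺] = 10^-3.65 = 0.00022387
α₁ = 1/(1 + 0.48978 + 0.00022387) = 1/1.4900 = 0.6711; α₂ = α₁·K2/[H⁺] = 0.0001502
α₁ + 2α₂ = 0.6714
DIC = CA / (α₁ + 2α₂) = 2.30 / 0.6714 = 3.43 mmol/L

DIC = 3.43 mmol/L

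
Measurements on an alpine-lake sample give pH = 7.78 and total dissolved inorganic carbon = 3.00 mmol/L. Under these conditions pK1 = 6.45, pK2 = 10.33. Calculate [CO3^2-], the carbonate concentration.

[CO3²⁻] = 8.06 μmol/L

α₂ = 1 / (1 + [H⁺]/K2 + [H⁺]²/(K1K2)) = 1 / (1 + 10^+2.55 + 10^+1.22)
   = 1 / (1 + 354.81 + 16.596) = 1/372.41 = 0.002685
[CO3²⁻] = α₂ × DIC = 0.002685 × 3.00 = 0.00806 mmol/L = 8.06 μmol/L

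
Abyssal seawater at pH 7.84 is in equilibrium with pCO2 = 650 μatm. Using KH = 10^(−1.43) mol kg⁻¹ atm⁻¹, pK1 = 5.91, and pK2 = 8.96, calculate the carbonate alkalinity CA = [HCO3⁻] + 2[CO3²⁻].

CA = 2.37 mmol/kg

[CO2*] = KH · pCO2 = 10^(−1.43) × 650×10^-6 = 2.415×10^-5 mol/kg
α₀ = 1/(1 + K1/[H⁺] + K1K2/[H⁺]²) = 1/(1 + 10^+1.93 + 10^+0.81) = 0.01080
DIC = [CO2*]/α₀ = 2.415×10^-5 / 0.01080 = 2.236 mmol/kg
CA = (α₁ + 2α₂)·DIC = (0.9194 + 2×0.06975) × 2.236 = 2.37 mmol/kg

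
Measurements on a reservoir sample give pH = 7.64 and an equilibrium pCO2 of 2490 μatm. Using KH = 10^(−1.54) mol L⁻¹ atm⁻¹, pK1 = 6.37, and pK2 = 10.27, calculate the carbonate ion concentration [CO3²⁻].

[CO2*] = KH · pCO2 = 10^(−1.54) × 2490×10^-6 = 7.181×10^-5 mol/L
α₀ = 1/(1 + K1/[H⁺] + K1K2/[H⁺]²) = 1/(1 + 10^+1.27 + 10^-1.36) = 0.05085
DIC = [CO2*]/α₀ = 7.181×10^-5 / 0.05085 = 1.412 mmol/L
[CO3²⁻] = α₂·DIC; α₂ = 0.002220, so [CO3²⁻] = 0.002220 × 1.412 = 0.00313 mmol/L = 3.13 μmol/L

[CO3²⁻] = 3.13 μmol/L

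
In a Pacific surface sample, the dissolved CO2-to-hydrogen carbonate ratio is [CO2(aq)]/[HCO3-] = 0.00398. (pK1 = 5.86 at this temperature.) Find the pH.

pH = 8.26

From K1 = [H⁺][HCO3-]/[CO2(aq)]:  pH = pK1 − log₁₀([CO2(aq)]/[HCO3-])
log₁₀(0.00398) = -2.400
pH = 5.86 − (-2.400) = 8.26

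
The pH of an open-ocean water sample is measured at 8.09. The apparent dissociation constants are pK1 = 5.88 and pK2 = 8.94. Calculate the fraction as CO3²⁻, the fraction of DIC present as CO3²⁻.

α₂ = 0.123

α₂ = 1 / (1 + [H⁺]/K2 + [H⁺]²/(K1K2)) = 1 / (1 + 10^+0.85 + 10^-1.36)
   = 1 / (1 + 7.0795 + 0.043652) = 1/8.1231 = 0.1231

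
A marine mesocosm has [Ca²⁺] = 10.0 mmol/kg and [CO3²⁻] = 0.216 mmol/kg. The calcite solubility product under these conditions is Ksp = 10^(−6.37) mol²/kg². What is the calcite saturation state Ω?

Ksp = 10^(−6.37) = 4.266×10^-7
Ω = [Ca²⁺][CO3²⁻]/Ksp = (10.0×10^-3)(0.216×10^-3) / 4.266×10^-7 = 5.06

Ω = 5.06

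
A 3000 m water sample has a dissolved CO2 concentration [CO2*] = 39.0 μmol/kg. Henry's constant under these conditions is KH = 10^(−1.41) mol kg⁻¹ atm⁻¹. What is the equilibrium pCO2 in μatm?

pCO2 = 1000 μatm

KH = 10^(−1.41) = 3.890×10^-2 mol kg⁻¹ atm⁻¹
pCO2 = [CO2*]/KH = 39.0×10^-6 / 3.890×10^-2 = 1.00×10^-3 atm = 1000 μatm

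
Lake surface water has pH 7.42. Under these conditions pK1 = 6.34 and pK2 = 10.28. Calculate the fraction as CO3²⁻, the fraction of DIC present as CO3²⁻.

α₂ = 0.00127

α₂ = 1 / (1 + [H⁺]/K2 + [H⁺]²/(K1K2)) = 1 / (1 + 10^+2.86 + 10^+1.78)
   = 1 / (1 + 724.44 + 60.256) = 1/785.69 = 0.001273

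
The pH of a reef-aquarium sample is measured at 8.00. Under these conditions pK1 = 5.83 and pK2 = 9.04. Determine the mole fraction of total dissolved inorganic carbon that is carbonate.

α₂ = 1 / (1 + [H⁺]/K2 + [H⁺]²/(K1K2)) = 1 / (1 + 10^+1.04 + 10^-1.13)
   = 1 / (1 + 10.965 + 0.074131) = 1/12.039 = 0.08306

α₂ = 0.0831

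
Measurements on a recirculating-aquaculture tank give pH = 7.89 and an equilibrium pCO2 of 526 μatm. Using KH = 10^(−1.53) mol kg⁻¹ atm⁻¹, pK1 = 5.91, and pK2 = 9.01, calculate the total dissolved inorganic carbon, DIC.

[CO2*] = KH · pCO2 = 10^(−1.53) × 526×10^-6 = 1.552×10^-5 mol/kg
α₀ = 1/(1 + K1/[H⁺] + K1K2/[H⁺]²) = 1/(1 + 10^+1.98 + 10^+0.86) = 0.009639
DIC = [CO2*]/α₀ = 1.552×10^-5 / 0.009639 = 1.61 mmol/kg

DIC = 1.61 mmol/kg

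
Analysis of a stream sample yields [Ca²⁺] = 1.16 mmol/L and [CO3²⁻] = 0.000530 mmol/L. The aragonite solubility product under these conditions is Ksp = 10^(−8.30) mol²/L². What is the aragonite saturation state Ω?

Ksp = 10^(−8.30) = 5.012×10^-9
Ω = [Ca²⁺][CO3²⁻]/Ksp = (1.16×10^-3)(0.000530×10^-3) / 5.012×10^-9 = 0.123

Ω = 0.123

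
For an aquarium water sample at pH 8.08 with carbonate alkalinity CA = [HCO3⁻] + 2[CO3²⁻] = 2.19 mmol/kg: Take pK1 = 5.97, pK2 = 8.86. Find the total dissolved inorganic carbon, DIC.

CA = [HCO3⁻] + 2[CO3²⁻] = (α₁ + 2α₂)·DIC
At pH 8.08: [H⁺]/K1 = 10^-2.11 = 0.0077625, K2/[H⁺] = 10^-0.78 = 0.16596
α₁ = 1/(1 + 0.0077625 + 0.16596) = 1/1.1737 = 0.8520; α₂ = α₁·K2/[H⁺] = 0.1414
α₁ + 2α₂ = 1.1348
DIC = CA / (α₁ + 2α₂) = 2.19 / 1.1348 = 1.93 mmol/kg

DIC = 1.93 mmol/kg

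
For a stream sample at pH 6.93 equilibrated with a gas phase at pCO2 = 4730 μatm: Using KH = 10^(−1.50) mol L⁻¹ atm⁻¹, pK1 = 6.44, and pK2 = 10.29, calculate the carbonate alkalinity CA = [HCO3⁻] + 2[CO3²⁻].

CA = 0.463 mmol/L

[CO2*] = KH · pCO2 = 10^(−1.50) × 4730×10^-6 = 1.496×10^-4 mol/L
α₀ = 1/(1 + K1/[H⁺] + K1K2/[H⁺]²) = 1/(1 + 10^+0.49 + 10^-2.87) = 0.2444
DIC = [CO2*]/α₀ = 1.496×10^-4 / 0.2444 = 0.6120 mmol/L
CA = (α₁ + 2α₂)·DIC = (0.7553 + 2×0.0003297) × 0.6120 = 0.463 mmol/L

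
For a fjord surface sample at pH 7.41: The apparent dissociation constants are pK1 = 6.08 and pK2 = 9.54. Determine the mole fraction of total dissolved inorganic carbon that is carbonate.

α₂ = 0.00703

α₂ = 1 / (1 + [H⁺]/K2 + [H⁺]²/(K1K2)) = 1 / (1 + 10^+2.13 + 10^+0.80)
   = 1 / (1 + 134.90 + 6.3096) = 1/142.21 = 0.007032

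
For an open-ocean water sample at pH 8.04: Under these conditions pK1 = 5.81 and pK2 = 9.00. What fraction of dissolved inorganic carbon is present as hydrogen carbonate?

α₁ = 1 / (1 + [H⁺]/K1 + K2/[H⁺]) = 1 / (1 + 10^-2.23 + 10^-0.96)
   = 1 / (1 + 0.0058884 + 0.10965) = 1/1.1155 = 0.8964

α₁ = 0.896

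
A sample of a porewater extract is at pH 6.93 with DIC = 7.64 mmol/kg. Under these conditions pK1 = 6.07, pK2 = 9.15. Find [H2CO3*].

[CO2*] = 0.922 mmol/kg

α₀ = 1 / (1 + K1/[H⁺] + K1K2/[H⁺]²) = 1 / (1 + 10^+0.86 + 10^-1.36)
   = 1 / (1 + 7.2444 + 0.043652) = 1/8.2880 = 0.1207
[CO2*] = α₀ × DIC = 0.1207 × 7.64 = 0.922 mmol/kg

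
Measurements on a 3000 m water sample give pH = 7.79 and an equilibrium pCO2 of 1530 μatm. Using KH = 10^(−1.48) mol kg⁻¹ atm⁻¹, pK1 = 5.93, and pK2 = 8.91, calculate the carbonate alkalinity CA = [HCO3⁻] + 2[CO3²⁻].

CA = 4.23 mmol/kg

[CO2*] = KH · pCO2 = 10^(−1.48) × 1530×10^-6 = 5.066×10^-5 mol/kg
α₀ = 1/(1 + K1/[H⁺] + K1K2/[H⁺]²) = 1/(1 + 10^+1.86 + 10^+0.74) = 0.01267
DIC = [CO2*]/α₀ = 5.066×10^-5 / 0.01267 = 3.999 mmol/kg
CA = (α₁ + 2α₂)·DIC = (0.9177 + 2×0.06962) × 3.999 = 4.23 mmol/kg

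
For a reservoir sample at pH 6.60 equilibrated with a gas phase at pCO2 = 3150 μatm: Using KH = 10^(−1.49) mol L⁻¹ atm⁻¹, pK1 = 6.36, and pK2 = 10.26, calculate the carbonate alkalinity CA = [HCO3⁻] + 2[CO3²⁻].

[CO2*] = KH · pCO2 = 10^(−1.49) × 3150×10^-6 = 1.019×10^-4 mol/L
α₀ = 1/(1 + K1/[H⁺] + K1K2/[H⁺]²) = 1/(1 + 10^+0.24 + 10^-3.42) = 0.3652
DIC = [CO2*]/α₀ = 1.019×10^-4 / 0.3652 = 0.2791 mmol/L
CA = (α₁ + 2α₂)·DIC = (0.6347 + 2×0.0001388) × 0.2791 = 0.177 mmol/L

CA = 0.177 mmol/L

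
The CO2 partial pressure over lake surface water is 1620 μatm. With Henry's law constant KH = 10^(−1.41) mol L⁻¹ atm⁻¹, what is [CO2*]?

[CO2*] = 63.0 μmol/L

KH = 10^(−1.41) = 3.890×10^-2 mol L⁻¹ atm⁻¹
[CO2*] = KH · pCO2 = 3.890×10^-2 × 1620×10^-6 atm = 6.30×10^-5 mol/L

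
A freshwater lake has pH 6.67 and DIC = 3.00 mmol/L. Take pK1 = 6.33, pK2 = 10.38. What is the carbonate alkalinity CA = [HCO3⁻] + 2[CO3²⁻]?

CA = 2.06 mmol/L

CA = [HCO3⁻] + 2[CO3²⁻] = (α₁ + 2α₂)·DIC
At pH 6.67: [H⁺]/K1 = 10^-0.34 = 0.45709, K2/[H⁺] = 10^-3.71 = 0.00019498
α₁ = 1/(1 + 0.45709 + 0.00019498) = 1/1.4573 = 0.6862; α₂ = α₁·K2/[H⁺] = 0.0001338
α₁ + 2α₂ = 0.6865
CA = 0.6865 × 3.00 = 2.06 mmol/L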